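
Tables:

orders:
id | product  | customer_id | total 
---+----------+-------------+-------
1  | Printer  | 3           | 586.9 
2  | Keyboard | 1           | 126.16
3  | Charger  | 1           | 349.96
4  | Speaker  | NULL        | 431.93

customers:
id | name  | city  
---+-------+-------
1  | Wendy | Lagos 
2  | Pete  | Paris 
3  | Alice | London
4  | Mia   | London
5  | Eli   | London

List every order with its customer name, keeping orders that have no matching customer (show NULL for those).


LEFT JOIN keeps every row from orders (the left table); where customer_id has no match in customers, the customer columns become NULL. Walk through each order:
  - order 1 (Printer): customer_id=3 -> matches Alice
  - order 2 (Keyboard): customer_id=1 -> matches Wendy
  - order 3 (Charger): customer_id=1 -> matches Wendy
  - order 4 (Speaker): customer_id=NULL, no match -> kept with NULL
All 4 rows appear; 1 has NULL customer.

SQL:
SELECT a.product, b.name AS customer
FROM orders a
LEFT JOIN customers b ON a.customer_id = b.id

Result:
product  | customer
---------+---------
Printer  | Alice   
Keyboard | Wendy   
Charger  | Wendy   
Speaker  | NULL    


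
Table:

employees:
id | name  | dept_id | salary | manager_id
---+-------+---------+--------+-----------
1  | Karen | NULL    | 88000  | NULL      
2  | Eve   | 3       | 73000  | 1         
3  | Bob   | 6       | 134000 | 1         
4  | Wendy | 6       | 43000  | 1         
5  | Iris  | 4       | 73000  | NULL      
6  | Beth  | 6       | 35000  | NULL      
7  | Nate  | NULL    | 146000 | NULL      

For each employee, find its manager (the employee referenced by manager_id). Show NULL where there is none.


This is a self-join: employees is joined to a second copy of itself, matching each row's manager_id to another row's id. Use LEFT JOIN so rows with manager_id=NULL are kept.
  - employee 1 (Karen): manager_id=NULL -> NULL
  - employee 2 (Eve): manager_id=1 -> Karen
  - employee 3 (Bob): manager_id=1 -> Karen
  - employee 4 (Wendy): manager_id=1 -> Karen
  - employee 5 (Iris): manager_id=NULL -> NULL
  - employee 6 (Beth): manager_id=NULL -> NULL
  - employee 7 (Nate): manager_id=NULL -> NULL

SQL:
SELECT a.name AS item, b.name AS manager
FROM employees a
LEFT JOIN employees b ON a.manager_id = b.id

Result:
item  | manager
------+--------
Karen | NULL   
Eve   | Karen  
Bob   | Karen  
Wendy | Karen  
Iris  | NULL   
Beth  | NULL   
Nate  | NULL   


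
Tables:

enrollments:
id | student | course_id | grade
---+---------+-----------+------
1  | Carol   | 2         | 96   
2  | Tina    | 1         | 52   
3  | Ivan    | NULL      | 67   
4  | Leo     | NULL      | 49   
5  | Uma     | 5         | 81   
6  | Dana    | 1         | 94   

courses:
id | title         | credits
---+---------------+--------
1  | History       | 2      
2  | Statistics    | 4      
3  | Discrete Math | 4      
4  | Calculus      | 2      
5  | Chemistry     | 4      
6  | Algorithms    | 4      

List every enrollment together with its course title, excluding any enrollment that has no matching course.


INNER JOIN keeps only enrollments rows whose course_id matches an id in courses. Walk through each enrollment:
  - enrollment 1 (Carol): course_id=2 -> matches Statistics
  - enrollment 2 (Tina): course_id=1 -> matches History
  - enrollment 3 (Ivan): course_id=NULL, no match -> dropped
  - enrollment 4 (Leo): course_id=NULL, no match -> dropped
  - enrollment 5 (Uma): course_id=5 -> matches Chemistry
  - enrollment 6 (Dana): course_id=1 -> matches History
So 2 of 6 rows are dropped.

SQL:
SELECT a.student, b.title AS course
FROM enrollments a
INNER JOIN courses b ON a.course_id = b.id

Result:
student | course    
--------+-----------
Carol   | Statistics
Tina    | History   
Uma     | Chemistry 
Dana    | History   


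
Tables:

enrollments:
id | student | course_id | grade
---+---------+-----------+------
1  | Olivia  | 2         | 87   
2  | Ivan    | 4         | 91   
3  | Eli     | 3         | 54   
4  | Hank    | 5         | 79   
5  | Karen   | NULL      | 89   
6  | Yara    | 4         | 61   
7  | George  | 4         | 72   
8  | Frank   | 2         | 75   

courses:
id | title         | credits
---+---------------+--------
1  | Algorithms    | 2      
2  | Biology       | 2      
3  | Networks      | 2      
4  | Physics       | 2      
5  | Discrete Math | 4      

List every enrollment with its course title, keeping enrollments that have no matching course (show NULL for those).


LEFT JOIN keeps every row from enrollments (the left table); where course_id has no match in courses, the course columns become NULL. Walk through each enrollment:
  - enrollment 1 (Olivia): course_id=2 -> matches Biology
  - enrollment 2 (Ivan): course_id=4 -> matches Physics
  - enrollment 3 (Eli): course_id=3 -> matches Networks
  - enrollment 4 (Hank): course_id=5 -> matches Discrete Math
  - enrollment 5 (Karen): course_id=NULL, no match -> kept with NULL
  - enrollment 6 (Yara): course_id=4 -> matches Physics
  - enrollment 7 (George): course_id=4 -> matches Physics
  - enrollment 8 (Frank): course_id=2 -> matches Biology
All 8 rows appear; 1 has NULL course.

SQL:
SELECT a.student, b.title AS course
FROM enrollments a
LEFT JOIN courses b ON a.course_id = b.id

Result:
student | course       
--------+--------------
Olivia  | Biology      
Ivan    | Physics      
Eli     | Networks     
Hank    | Discrete Math
Karen   | NULL         
Yara    | Physics      
George  | Physics      
Frank   | Biology      


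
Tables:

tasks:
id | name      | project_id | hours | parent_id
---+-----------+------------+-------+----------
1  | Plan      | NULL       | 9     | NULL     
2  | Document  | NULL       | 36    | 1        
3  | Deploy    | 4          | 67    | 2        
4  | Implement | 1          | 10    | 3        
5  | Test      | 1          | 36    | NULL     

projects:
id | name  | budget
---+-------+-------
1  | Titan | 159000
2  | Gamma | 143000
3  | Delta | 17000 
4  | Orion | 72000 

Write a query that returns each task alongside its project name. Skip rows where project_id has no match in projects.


INNER JOIN keeps only tasks rows whose project_id matches an id in projects. Walk through each task:
  - task 1 (Plan): project_id=NULL, no match -> dropped
  - task 2 (Document): project_id=NULL, no match -> dropped
  - task 3 (Deploy): project_id=4 -> matches Orion
  - task 4 (Implement): project_id=1 -> matches Titan
  - task 5 (Test): project_id=1 -> matches Titan
So 2 of 5 rows are dropped.

SQL:
SELECT a.name, b.name AS project
FROM tasks a
INNER JOIN projects b ON a.project_id = b.id

Result:
name      | project
----------+--------
Deploy    | Orion  
Implement | Titan  
Test      | Titan  


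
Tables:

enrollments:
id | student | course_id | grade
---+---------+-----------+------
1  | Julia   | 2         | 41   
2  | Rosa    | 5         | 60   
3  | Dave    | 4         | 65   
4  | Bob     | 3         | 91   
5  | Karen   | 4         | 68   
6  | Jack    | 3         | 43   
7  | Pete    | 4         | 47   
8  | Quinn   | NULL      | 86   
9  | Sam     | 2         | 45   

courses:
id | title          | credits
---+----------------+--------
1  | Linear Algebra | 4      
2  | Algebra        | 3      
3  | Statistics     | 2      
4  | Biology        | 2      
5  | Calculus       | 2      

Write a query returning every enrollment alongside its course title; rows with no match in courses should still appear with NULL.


LEFT JOIN keeps every row from enrollments (the left table); where course_id has no match in courses, the course columns become NULL. Walk through each enrollment:
  - enrollment 1 (Julia): course_id=2 -> matches Algebra
  - enrollment 2 (Rosa): course_id=5 -> matches Calculus
  - enrollment 3 (Dave): course_id=4 -> matches Biology
  - enrollment 4 (Bob): course_id=3 -> matches Statistics
  - enrollment 5 (Karen): course_id=4 -> matches Biology
  - enrollment 6 (Jack): course_id=3 -> matches Statistics
  - enrollment 7 (Pete): course_id=4 -> matches Biology
  - enrollment 8 (Quinn): course_id=NULL, no match -> kept with NULL
  - enrollment 9 (Sam): course_id=2 -> matches Algebra
All 9 rows appear; 1 has NULL course.

SQL:
SELECT a.student, b.title AS course
FROM enrollments a
LEFT JOIN courses b ON a.course_id = b.id

Result:
student | course    
--------+-----------
Julia   | Algebra   
Rosa    | Calculus  
Dave    | Biology   
Bob     | Statistics
Karen   | Biology   
Jack    | Statistics
Pete    | Biology   
Quinn   | NULL      
Sam     | Algebra   


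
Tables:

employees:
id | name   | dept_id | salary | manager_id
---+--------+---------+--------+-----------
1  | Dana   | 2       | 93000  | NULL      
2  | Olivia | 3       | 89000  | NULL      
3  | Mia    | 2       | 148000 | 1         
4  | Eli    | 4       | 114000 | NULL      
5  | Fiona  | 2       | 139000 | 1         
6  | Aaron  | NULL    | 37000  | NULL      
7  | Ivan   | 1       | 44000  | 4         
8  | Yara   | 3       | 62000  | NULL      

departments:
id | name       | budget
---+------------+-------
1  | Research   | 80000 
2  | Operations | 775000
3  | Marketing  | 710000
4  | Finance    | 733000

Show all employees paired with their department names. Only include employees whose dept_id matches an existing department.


INNER JOIN keeps only employees rows whose dept_id matches an id in departments. Walk through each employee:
  - employee 1 (Dana): dept_id=2 -> matches Operations
  - employee 2 (Olivia): dept_id=3 -> matches Marketing
  - employee 3 (Mia): dept_id=2 -> matches Operations
  - employee 4 (Eli): dept_id=4 -> matches Finance
  - employee 5 (Fiona): dept_id=2 -> matches Operations
  - employee 6 (Aaron): dept_id=NULL, no match -> dropped
  - employee 7 (Ivan): dept_id=1 -> matches Research
  - employee 8 (Yara): dept_id=3 -> matches Marketing
So 1 of 8 rows is dropped.

SQL:
SELECT a.name, b.name AS department
FROM employees a
INNER JOIN departments b ON a.dept_id = b.id

Result:
name   | department
-------+-----------
Dana   | Operations
Olivia | Marketing 
Mia    | Operations
Eli    | Finance   
Fiona  | Operations
Ivan   | Research  
Yara   | Marketing 


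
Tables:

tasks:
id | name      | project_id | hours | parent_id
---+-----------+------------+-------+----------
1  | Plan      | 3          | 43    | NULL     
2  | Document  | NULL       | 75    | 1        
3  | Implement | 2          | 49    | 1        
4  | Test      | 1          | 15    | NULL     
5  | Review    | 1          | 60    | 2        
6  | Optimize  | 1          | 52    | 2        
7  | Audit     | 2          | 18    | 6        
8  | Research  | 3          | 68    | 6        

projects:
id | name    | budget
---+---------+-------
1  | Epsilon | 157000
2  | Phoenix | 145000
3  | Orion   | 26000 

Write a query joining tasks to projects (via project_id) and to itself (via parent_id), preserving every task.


Two LEFT JOINs from the same base table tasks: one to projects via project_id, one to tasks itself via parent_id. Both are LEFT so every task is preserved.
Match against projects:
  - task 1 (Plan): project_id=3 -> matches Orion
  - task 2 (Document): project_id=NULL, no match -> kept with NULL
  - task 3 (Implement): project_id=2 -> matches Phoenix
  - task 4 (Test): project_id=1 -> matches Epsilon
  - task 5 (Review): project_id=1 -> matches Epsilon
  - task 6 (Optimize): project_id=1 -> matches Epsilon
  - task 7 (Audit): project_id=2 -> matches Phoenix
  - task 8 (Research): project_id=3 -> matches Orion
Match against tasks (self):
  - task 1 (Plan): parent_id=NULL -> NULL
  - task 2 (Document): parent_id=1 -> Plan
  - task 3 (Implement): parent_id=1 -> Plan
  - task 4 (Test): parent_id=NULL -> NULL
  - task 5 (Review): parent_id=2 -> Document
  - task 6 (Optimize): parent_id=2 -> Document
  - task 7 (Audit): parent_id=6 -> Optimize
  - task 8 (Research): parent_id=6 -> Optimize

SQL:
SELECT a.name, b.name AS project, c.name AS parent
FROM tasks a
LEFT JOIN projects b ON a.project_id = b.id
LEFT JOIN tasks c ON a.parent_id = c.id

Result:
name      | project | parent  
----------+---------+---------
Plan      | Orion   | NULL    
Document  | NULL    | Plan    
Implement | Phoenix | Plan    
Test      | Epsilon | NULL    
Review    | Epsilon | Document
Optimize  | Epsilon | Document
Audit     | Phoenix | Optimize
Research  | Orion   | Optimize


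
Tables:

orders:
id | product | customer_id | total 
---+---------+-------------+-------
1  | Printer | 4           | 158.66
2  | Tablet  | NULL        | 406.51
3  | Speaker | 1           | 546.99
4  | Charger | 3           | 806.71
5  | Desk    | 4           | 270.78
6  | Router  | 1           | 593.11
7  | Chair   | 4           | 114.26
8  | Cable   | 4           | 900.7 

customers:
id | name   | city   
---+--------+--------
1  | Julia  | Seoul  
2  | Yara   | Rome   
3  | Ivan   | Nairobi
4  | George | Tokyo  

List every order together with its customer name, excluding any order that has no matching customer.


INNER JOIN keeps only orders rows whose customer_id matches an id in customers. Walk through each order:
  - order 1 (Printer): customer_id=4 -> matches George
  - order 2 (Tablet): customer_id=NULL, no match -> dropped
  - order 3 (Speaker): customer_id=1 -> matches Julia
  - order 4 (Charger): customer_id=3 -> matches Ivan
  - order 5 (Desk): customer_id=4 -> matches George
  - order 6 (Router): customer_id=1 -> matches Julia
  - order 7 (Chair): customer_id=4 -> matches George
  - order 8 (Cable): customer_id=4 -> matches George
So 1 of 8 rows is dropped.

SQL:
SELECT a.product, b.name AS customer
FROM orders a
INNER JOIN customers b ON a.customer_id = b.id

Result:
product | customer
--------+---------
Printer | George  
Speaker | Julia   
Charger | Ivan    
Desk    | George  
Router  | Julia   
Chair   | George  
Cable   | George  


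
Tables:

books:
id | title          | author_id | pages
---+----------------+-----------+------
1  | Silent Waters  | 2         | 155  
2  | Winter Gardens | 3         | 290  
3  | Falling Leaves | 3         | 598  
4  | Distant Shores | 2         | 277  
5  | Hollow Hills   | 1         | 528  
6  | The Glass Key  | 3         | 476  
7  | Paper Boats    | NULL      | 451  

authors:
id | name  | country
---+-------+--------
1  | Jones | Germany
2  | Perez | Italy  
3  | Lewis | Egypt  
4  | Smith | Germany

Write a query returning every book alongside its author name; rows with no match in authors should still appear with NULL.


LEFT JOIN keeps every row from books (the left table); where author_id has no match in authors, the author columns become NULL. Walk through each book:
  - book 1 (Silent Waters): author_id=2 -> matches Perez
  - book 2 (Winter Gardens): author_id=3 -> matches Lewis
  - book 3 (Falling Leaves): author_id=3 -> matches Lewis
  - book 4 (Distant Shores): author_id=2 -> matches Perez
  - book 5 (Hollow Hills): author_id=1 -> matches Jones
  - book 6 (The Glass Key): author_id=3 -> matches Lewis
  - book 7 (Paper Boats): author_id=NULL, no match -> kept with NULL
All 7 rows appear; 1 has NULL author.

SQL:
SELECT a.title, b.name AS author
FROM books a
LEFT JOIN authors b ON a.author_id = b.id

Result:
title          | author
---------------+-------
Silent Waters  | Perez 
Winter Gardens | Lewis 
Falling Leaves | Lewis 
Distant Shores | Perez 
Hollow Hills   | Jones 
The Glass Key  | Lewis 
Paper Boats    | NULL  


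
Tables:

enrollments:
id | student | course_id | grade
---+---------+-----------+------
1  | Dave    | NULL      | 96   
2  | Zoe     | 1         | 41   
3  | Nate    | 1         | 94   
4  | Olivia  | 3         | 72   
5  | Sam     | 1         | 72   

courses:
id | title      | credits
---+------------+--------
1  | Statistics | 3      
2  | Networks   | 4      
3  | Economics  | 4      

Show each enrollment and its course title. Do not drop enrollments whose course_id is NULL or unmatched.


LEFT JOIN keeps every row from enrollments (the left table); where course_id has no match in courses, the course columns become NULL. Walk through each enrollment:
  - enrollment 1 (Dave): course_id=NULL, no match -> kept with NULL
  - enrollment 2 (Zoe): course_id=1 -> matches Statistics
  - enrollment 3 (Nate): course_id=1 -> matches Statistics
  - enrollment 4 (Olivia): course_id=3 -> matches Economics
  - enrollment 5 (Sam): course_id=1 -> matches Statistics
All 5 rows appear; 1 has NULL course.

SQL:
SELECT a.student, b.title AS course
FROM enrollments a
LEFT JOIN courses b ON a.course_id = b.id

Result:
student | course    
--------+-----------
Dave    | NULL      
Zoe     | Statistics
Nate    | Statistics
Olivia  | Economics 
Sam     | Statistics


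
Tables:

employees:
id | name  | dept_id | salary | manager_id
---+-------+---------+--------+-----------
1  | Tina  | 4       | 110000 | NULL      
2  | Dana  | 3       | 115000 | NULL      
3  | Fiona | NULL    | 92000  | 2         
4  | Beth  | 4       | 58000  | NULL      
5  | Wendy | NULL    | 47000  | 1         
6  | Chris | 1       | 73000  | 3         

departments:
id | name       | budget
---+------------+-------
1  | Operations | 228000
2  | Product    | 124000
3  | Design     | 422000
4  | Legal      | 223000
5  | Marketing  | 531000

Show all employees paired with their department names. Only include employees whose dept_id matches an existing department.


INNER JOIN keeps only employees rows whose dept_id matches an id in departments. Walk through each employee:
  - employee 1 (Tina): dept_id=4 -> matches Legal
  - employee 2 (Dana): dept_id=3 -> matches Design
  - employee 3 (Fiona): dept_id=NULL, no match -> dropped
  - employee 4 (Beth): dept_id=4 -> matches Legal
  - employee 5 (Wendy): dept_id=NULL, no match -> dropped
  - employee 6 (Chris): dept_id=1 -> matches Operations
So 2 of 6 rows are dropped.

SQL:
SELECT a.name, b.name AS department
FROM employees a
INNER JOIN departments b ON a.dept_id = b.id

Result:
name  | department
------+-----------
Tina  | Legal     
Dana  | Design    
Beth  | Legal     
Chris | Operations


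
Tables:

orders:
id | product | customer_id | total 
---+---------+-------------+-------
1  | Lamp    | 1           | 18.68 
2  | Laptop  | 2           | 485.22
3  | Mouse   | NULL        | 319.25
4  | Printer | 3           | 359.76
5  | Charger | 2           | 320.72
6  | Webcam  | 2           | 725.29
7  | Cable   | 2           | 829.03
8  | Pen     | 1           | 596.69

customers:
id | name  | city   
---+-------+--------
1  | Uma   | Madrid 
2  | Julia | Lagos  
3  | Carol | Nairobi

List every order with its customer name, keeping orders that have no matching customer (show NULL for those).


LEFT JOIN keeps every row from orders (the left table); where customer_id has no match in customers, the customer columns become NULL. Walk through each order:
  - order 1 (Lamp): customer_id=1 -> matches Uma
  - order 2 (Laptop): customer_id=2 -> matches Julia
  - order 3 (Mouse): customer_id=NULL, no match -> kept with NULL
  - order 4 (Printer): customer_id=3 -> matches Carol
  - order 5 (Charger): customer_id=2 -> matches Julia
  - order 6 (Webcam): customer_id=2 -> matches Julia
  - order 7 (Cable): customer_id=2 -> matches Julia
  - order 8 (Pen): customer_id=1 -> matches Uma
All 8 rows appear; 1 has NULL customer.

SQL:
SELECT a.product, b.name AS customer
FROM orders a
LEFT JOIN customers b ON a.customer_id = b.id

Result:
product | customer
--------+---------
Lamp    | Uma     
Laptop  | Julia   
Mouse   | NULL    
Printer | Carol   
Charger | Julia   
Webcam  | Julia   
Cable   | Julia   
Pen     | Uma     


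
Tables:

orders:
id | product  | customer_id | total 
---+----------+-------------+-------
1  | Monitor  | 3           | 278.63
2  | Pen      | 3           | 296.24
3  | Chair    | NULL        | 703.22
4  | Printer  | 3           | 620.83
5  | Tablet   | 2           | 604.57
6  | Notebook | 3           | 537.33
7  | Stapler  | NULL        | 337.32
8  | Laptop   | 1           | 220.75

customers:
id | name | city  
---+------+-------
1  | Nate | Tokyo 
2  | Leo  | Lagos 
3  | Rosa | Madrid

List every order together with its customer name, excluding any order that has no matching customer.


INNER JOIN keeps only orders rows whose customer_id matches an id in customers. Walk through each order:
  - order 1 (Monitor): customer_id=3 -> matches Rosa
  - order 2 (Pen): customer_id=3 -> matches Rosa
  - order 3 (Chair): customer_id=NULL, no match -> dropped
  - order 4 (Printer): customer_id=3 -> matches Rosa
  - order 5 (Tablet): customer_id=2 -> matches Leo
  - order 6 (Notebook): customer_id=3 -> matches Rosa
  - order 7 (Stapler): customer_id=NULL, no match -> dropped
  - order 8 (Laptop): customer_id=1 -> matches Nate
So 2 of 8 rows are dropped.

SQL:
SELECT a.product, b.name AS customer
FROM orders a
INNER JOIN customers b ON a.customer_id = b.id

Result:
product  | customer
---------+---------
Monitor  | Rosa    
Pen      | Rosa    
Printer  | Rosa    
Tablet   | Leo     
Notebook | Rosa    
Laptop   | Nate    


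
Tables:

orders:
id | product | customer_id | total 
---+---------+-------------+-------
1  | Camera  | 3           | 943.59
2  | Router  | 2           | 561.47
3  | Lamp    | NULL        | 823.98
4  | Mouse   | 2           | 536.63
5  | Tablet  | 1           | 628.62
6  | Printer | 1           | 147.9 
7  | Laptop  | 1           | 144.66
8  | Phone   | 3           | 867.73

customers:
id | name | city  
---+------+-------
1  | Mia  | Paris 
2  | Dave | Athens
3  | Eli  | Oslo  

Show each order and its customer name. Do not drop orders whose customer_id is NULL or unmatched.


LEFT JOIN keeps every row from orders (the left table); where customer_id has no match in customers, the customer columns become NULL. Walk through each order:
  - order 1 (Camera): customer_id=3 -> matches Eli
  - order 2 (Router): customer_id=2 -> matches Dave
  - order 3 (Lamp): customer_id=NULL, no match -> kept with NULL
  - order 4 (Mouse): customer_id=2 -> matches Dave
  - order 5 (Tablet): customer_id=1 -> matches Mia
  - order 6 (Printer): customer_id=1 -> matches Mia
  - order 7 (Laptop): customer_id=1 -> matches Mia
  - order 8 (Phone): customer_id=3 -> matches Eli
All 8 rows appear; 1 has NULL customer.

SQL:
SELECT a.product, b.name AS customer
FROM orders a
LEFT JOIN customers b ON a.customer_id = b.id

Result:
product | customer
--------+---------
Camera  | Eli     
Router  | Dave    
Lamp    | NULL    
Mouse   | Dave    
Tablet  | Mia     
Printer | Mia     
Laptop  | Mia     
Phone   | Eli     


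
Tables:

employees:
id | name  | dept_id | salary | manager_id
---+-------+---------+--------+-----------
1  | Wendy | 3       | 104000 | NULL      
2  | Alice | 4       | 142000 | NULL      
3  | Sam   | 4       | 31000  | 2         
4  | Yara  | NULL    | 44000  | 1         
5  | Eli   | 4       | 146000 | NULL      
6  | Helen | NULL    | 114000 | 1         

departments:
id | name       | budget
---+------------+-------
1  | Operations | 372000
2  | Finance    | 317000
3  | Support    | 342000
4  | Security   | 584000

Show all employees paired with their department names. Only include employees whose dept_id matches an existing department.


INNER JOIN keeps only employees rows whose dept_id matches an id in departments. Walk through each employee:
  - employee 1 (Wendy): dept_id=3 -> matches Support
  - employee 2 (Alice): dept_id=4 -> matches Security
  - employee 3 (Sam): dept_id=4 -> matches Security
  - employee 4 (Yara): dept_id=NULL, no match -> dropped
  - employee 5 (Eli): dept_id=4 -> matches Security
  - employee 6 (Helen): dept_id=NULL, no match -> dropped
So 2 of 6 rows are dropped.

SQL:
SELECT a.name, b.name AS department
FROM employees a
INNER JOIN departments b ON a.dept_id = b.id

Result:
name  | department
------+-----------
Wendy | Support   
Alice | Security  
Sam   | Security  
Eli   | Security  


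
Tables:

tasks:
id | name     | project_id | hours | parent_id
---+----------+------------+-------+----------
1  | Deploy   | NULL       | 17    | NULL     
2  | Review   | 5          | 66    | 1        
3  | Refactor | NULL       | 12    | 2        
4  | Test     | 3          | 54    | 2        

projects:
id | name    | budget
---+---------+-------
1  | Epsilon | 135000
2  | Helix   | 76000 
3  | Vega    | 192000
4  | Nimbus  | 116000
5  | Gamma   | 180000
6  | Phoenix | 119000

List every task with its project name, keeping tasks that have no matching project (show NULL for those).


LEFT JOIN keeps every row from tasks (the left table); where project_id has no match in projects, the project columns become NULL. Walk through each task:
  - task 1 (Deploy): project_id=NULL, no match -> kept with NULL
  - task 2 (Review): project_id=5 -> matches Gamma
  - task 3 (Refactor): project_id=NULL, no match -> kept with NULL
  - task 4 (Test): project_id=3 -> matches Vega
All 4 rows appear; 2 have NULL project.

SQL:
SELECT a.name, b.name AS project
FROM tasks a
LEFT JOIN projects b ON a.project_id = b.id

Result:
name     | project
---------+--------
Deploy   | NULL   
Review   | Gamma  
Refactor | NULL   
Test     | Vega   


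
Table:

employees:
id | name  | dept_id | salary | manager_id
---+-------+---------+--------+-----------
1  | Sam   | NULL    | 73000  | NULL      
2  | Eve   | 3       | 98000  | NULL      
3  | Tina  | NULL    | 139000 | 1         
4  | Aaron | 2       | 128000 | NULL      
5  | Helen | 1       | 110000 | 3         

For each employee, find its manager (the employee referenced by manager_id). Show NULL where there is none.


This is a self-join: employees is joined to a second copy of itself, matching each row's manager_id to another row's id. Use LEFT JOIN so rows with manager_id=NULL are kept.
  - employee 1 (Sam): manager_id=NULL -> NULL
  - employee 2 (Eve): manager_id=NULL -> NULL
  - employee 3 (Tina): manager_id=1 -> Sam
  - employee 4 (Aaron): manager_id=NULL -> NULL
  - employee 5 (Helen): manager_id=3 -> Tina

SQL:
SELECT a.name AS item, b.name AS manager
FROM employees a
LEFT JOIN employees b ON a.manager_id = b.id

Result:
item  | manager
------+--------
Sam   | NULL   
Eve   | NULL   
Tina  | Sam    
Aaron | NULL   
Helen | Tina   


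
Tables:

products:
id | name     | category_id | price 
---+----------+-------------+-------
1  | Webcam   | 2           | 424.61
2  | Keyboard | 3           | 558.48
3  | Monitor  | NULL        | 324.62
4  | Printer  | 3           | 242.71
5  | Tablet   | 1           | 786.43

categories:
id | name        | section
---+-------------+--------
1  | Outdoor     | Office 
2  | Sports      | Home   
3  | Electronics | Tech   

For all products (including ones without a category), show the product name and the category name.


LEFT JOIN keeps every row from products (the left table); where category_id has no match in categories, the category columns become NULL. Walk through each product:
  - product 1 (Webcam): category_id=2 -> matches Sports
  - product 2 (Keyboard): category_id=3 -> matches Electronics
  - product 3 (Monitor): category_id=NULL, no match -> kept with NULL
  - product 4 (Printer): category_id=3 -> matches Electronics
  - product 5 (Tablet): category_id=1 -> matches Outdoor
All 5 rows appear; 1 has NULL category.

SQL:
SELECT a.name, b.name AS category
FROM products a
LEFT JOIN categories b ON a.category_id = b.id

Result:
name     | category   
---------+------------
Webcam   | Sports     
Keyboard | Electronics
Monitor  | NULL       
Printer  | Electronics
Tablet   | Outdoor    


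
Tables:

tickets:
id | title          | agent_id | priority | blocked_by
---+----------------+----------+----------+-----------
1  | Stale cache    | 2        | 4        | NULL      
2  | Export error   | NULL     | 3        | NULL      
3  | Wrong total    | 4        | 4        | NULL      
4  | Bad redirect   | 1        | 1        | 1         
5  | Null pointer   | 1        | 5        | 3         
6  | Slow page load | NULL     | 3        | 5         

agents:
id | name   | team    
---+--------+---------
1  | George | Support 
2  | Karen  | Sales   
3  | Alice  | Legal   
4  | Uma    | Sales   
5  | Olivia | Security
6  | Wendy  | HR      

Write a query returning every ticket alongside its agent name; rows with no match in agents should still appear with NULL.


LEFT JOIN keeps every row from tickets (the left table); where agent_id has no match in agents, the agent columns become NULL. Walk through each ticket:
  - ticket 1 (Stale cache): agent_id=2 -> matches Karen
  - ticket 2 (Export error): agent_id=NULL, no match -> kept with NULL
  - ticket 3 (Wrong total): agent_id=4 -> matches Uma
  - ticket 4 (Bad redirect): agent_id=1 -> matches George
  - ticket 5 (Null pointer): agent_id=1 -> matches George
  - ticket 6 (Slow page load): agent_id=NULL, no match -> kept with NULL
All 6 rows appear; 2 have NULL agent.

SQL:
SELECT a.title, b.name AS agent
FROM tickets a
LEFT JOIN agents b ON a.agent_id = b.id

Result:
title          | agent 
---------------+-------
Stale cache    | Karen 
Export error   | NULL  
Wrong total    | Uma   
Bad redirect   | George
Null pointer   | George
Slow page load | NULL  


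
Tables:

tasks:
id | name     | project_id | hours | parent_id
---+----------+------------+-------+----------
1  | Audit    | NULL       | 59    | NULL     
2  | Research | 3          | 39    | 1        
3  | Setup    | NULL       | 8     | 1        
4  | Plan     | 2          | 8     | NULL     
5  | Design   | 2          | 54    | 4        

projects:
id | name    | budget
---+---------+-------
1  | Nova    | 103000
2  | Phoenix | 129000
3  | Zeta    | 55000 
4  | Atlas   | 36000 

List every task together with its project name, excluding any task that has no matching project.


INNER JOIN keeps only tasks rows whose project_id matches an id in projects. Walk through each task:
  - task 1 (Audit): project_id=NULL, no match -> dropped
  - task 2 (Research): project_id=3 -> matches Zeta
  - task 3 (Setup): project_id=NULL, no match -> dropped
  - task 4 (Plan): project_id=2 -> matches Phoenix
  - task 5 (Design): project_id=2 -> matches Phoenix
So 2 of 5 rows are dropped.

SQL:
SELECT a.name, b.name AS project
FROM tasks a
INNER JOIN projects b ON a.project_id = b.id

Result:
name     | project
---------+--------
Research | Zeta   
Plan     | Phoenix
Design   | Phoenix


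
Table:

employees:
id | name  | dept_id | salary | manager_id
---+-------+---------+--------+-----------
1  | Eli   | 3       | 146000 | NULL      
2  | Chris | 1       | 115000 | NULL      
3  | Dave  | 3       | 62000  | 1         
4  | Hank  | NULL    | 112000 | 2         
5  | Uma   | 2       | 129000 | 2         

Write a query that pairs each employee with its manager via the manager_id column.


This is a self-join: employees is joined to a second copy of itself, matching each row's manager_id to another row's id. Use LEFT JOIN so rows with manager_id=NULL are kept.
  - employee 1 (Eli): manager_id=NULL -> NULL
  - employee 2 (Chris): manager_id=NULL -> NULL
  - employee 3 (Dave): manager_id=1 -> Eli
  - employee 4 (Hank): manager_id=2 -> Chris
  - employee 5 (Uma): manager_id=2 -> Chris

SQL:
SELECT a.name AS item, b.name AS manager
FROM employees a
LEFT JOIN employees b ON a.manager_id = b.id

Result:
item  | manager
------+--------
Eli   | NULL   
Chris | NULL   
Dave  | Eli    
Hank  | Chris  
Uma   | Chris  


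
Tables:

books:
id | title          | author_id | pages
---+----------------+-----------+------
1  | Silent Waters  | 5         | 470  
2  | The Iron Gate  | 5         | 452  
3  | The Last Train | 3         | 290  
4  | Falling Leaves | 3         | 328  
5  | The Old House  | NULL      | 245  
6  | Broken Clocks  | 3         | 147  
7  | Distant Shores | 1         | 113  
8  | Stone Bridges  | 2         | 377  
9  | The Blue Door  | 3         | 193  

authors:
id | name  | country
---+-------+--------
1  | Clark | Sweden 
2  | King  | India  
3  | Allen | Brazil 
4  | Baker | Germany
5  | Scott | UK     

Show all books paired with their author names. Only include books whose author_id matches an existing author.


INNER JOIN keeps only books rows whose author_id matches an id in authors. Walk through each book:
  - book 1 (Silent Waters): author_id=5 -> matches Scott
  - book 2 (The Iron Gate): author_id=5 -> matches Scott
  - book 3 (The Last Train): author_id=3 -> matches Allen
  - book 4 (Falling Leaves): author_id=3 -> matches Allen
  - book 5 (The Old House): author_id=NULL, no match -> dropped
  - book 6 (Broken Clocks): author_id=3 -> matches Allen
  - book 7 (Distant Shores): author_id=1 -> matches Clark
  - book 8 (Stone Bridges): author_id=2 -> matches King
  - book 9 (The Blue Door): author_id=3 -> matches Allen
So 1 of 9 rows is dropped.

SQL:
SELECT a.title, b.name AS author
FROM books a
INNER JOIN authors b ON a.author_id = b.id

Result:
title          | author
---------------+-------
Silent Waters  | Scott 
The Iron Gate  | Scott 
The Last Train | Allen 
Falling Leaves | Allen 
Broken Clocks  | Allen 
Distant Shores | Clark 
Stone Bridges  | King  
The Blue Door  | Allen 


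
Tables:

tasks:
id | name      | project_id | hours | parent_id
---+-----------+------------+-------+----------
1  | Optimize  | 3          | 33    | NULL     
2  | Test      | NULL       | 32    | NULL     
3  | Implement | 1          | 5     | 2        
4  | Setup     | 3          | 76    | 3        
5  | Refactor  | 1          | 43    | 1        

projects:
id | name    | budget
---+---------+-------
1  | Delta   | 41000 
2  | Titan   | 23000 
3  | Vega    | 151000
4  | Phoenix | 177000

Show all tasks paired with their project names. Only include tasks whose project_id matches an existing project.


INNER JOIN keeps only tasks rows whose project_id matches an id in projects. Walk through each task:
  - task 1 (Optimize): project_id=3 -> matches Vega
  - task 2 (Test): project_id=NULL, no match -> dropped
  - task 3 (Implement): project_id=1 -> matches Delta
  - task 4 (Setup): project_id=3 -> matches Vega
  - task 5 (Refactor): project_id=1 -> matches Delta
So 1 of 5 rows is dropped.

SQL:
SELECT a.name, b.name AS project
FROM tasks a
INNER JOIN projects b ON a.project_id = b.id

Result:
name      | project
----------+--------
Optimize  | Vega   
Implement | Delta  
Setup     | Vega   
Refactor  | Delta  


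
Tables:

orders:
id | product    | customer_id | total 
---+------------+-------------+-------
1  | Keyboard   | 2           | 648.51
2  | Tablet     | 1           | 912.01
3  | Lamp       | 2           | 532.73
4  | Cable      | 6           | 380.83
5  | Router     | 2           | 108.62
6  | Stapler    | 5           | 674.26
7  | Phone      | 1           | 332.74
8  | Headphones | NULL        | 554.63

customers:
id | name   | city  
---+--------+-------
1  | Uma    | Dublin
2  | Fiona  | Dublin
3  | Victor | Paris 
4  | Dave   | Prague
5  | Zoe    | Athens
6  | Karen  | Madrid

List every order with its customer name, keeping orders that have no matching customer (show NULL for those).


LEFT JOIN keeps every row from orders (the left table); where customer_id has no match in customers, the customer columns become NULL. Walk through each order:
  - order 1 (Keyboard): customer_id=2 -> matches Fiona
  - order 2 (Tablet): customer_id=1 -> matches Uma
  - order 3 (Lamp): customer_id=2 -> matches Fiona
  - order 4 (Cable): customer_id=6 -> matches Karen
  - order 5 (Router): customer_id=2 -> matches Fiona
  - order 6 (Stapler): customer_id=5 -> matches Zoe
  - order 7 (Phone): customer_id=1 -> matches Uma
  - order 8 (Headphones): customer_id=NULL, no match -> kept with NULL
All 8 rows appear; 1 has NULL customer.

SQL:
SELECT a.product, b.name AS customer
FROM orders a
LEFT JOIN customers b ON a.customer_id = b.id

Result:
product    | customer
-----------+---------
Keyboard   | Fiona   
Tablet     | Uma     
Lamp       | Fiona   
Cable      | Karen   
Router     | Fiona   
Stapler    | Zoe     
Phone      | Uma     
Headphones | NULL    


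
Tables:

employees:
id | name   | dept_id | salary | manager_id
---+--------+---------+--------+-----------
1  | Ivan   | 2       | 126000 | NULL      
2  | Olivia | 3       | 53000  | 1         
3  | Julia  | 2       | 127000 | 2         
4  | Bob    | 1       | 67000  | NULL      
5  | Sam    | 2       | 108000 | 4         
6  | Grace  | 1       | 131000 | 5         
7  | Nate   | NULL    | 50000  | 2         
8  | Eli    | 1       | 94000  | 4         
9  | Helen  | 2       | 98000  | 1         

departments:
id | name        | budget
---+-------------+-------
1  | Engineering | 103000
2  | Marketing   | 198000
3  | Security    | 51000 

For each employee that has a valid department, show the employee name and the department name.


INNER JOIN keeps only employees rows whose dept_id matches an id in departments. Walk through each employee:
  - employee 1 (Ivan): dept_id=2 -> matches Marketing
  - employee 2 (Olivia): dept_id=3 -> matches Security
  - employee 3 (Julia): dept_id=2 -> matches Marketing
  - employee 4 (Bob): dept_id=1 -> matches Engineering
  - employee 5 (Sam): dept_id=2 -> matches Marketing
  - employee 6 (Grace): dept_id=1 -> matches Engineering
  - employee 7 (Nate): dept_id=NULL, no match -> dropped
  - employee 8 (Eli): dept_id=1 -> matches Engineering
  - employee 9 (Helen): dept_id=2 -> matches Marketing
So 1 of 9 rows is dropped.

SQL:
SELECT a.name, b.name AS department
FROM employees a
INNER JOIN departments b ON a.dept_id = b.id

Result:
name   | department 
-------+------------
Ivan   | Marketing  
Olivia | Security   
Julia  | Marketing  
Bob    | Engineering
Sam    | Marketing  
Grace  | Engineering
Eli    | Engineering
Helen  | Marketing  


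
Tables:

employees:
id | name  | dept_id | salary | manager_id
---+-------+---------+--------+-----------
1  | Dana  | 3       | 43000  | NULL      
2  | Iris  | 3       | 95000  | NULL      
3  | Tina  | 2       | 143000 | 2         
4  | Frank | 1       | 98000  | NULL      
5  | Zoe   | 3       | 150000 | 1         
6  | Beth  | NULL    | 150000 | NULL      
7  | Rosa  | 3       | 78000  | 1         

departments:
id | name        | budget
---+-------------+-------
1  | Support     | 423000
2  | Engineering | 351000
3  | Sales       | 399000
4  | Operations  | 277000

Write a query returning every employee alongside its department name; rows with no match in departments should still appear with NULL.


LEFT JOIN keeps every row from employees (the left table); where dept_id has no match in departments, the department columns become NULL. Walk through each employee:
  - employee 1 (Dana): dept_id=3 -> matches Sales
  - employee 2 (Iris): dept_id=3 -> matches Sales
  - employee 3 (Tina): dept_id=2 -> matches Engineering
  - employee 4 (Frank): dept_id=1 -> matches Support
  - employee 5 (Zoe): dept_id=3 -> matches Sales
  - employee 6 (Beth): dept_id=NULL, no match -> kept with NULL
  - employee 7 (Rosa): dept_id=3 -> matches Sales
All 7 rows appear; 1 has NULL department.

SQL:
SELECT a.name, b.name AS department
FROM employees a
LEFT JOIN departments b ON a.dept_id = b.id

Result:
name  | department 
------+------------
Dana  | Sales      
Iris  | Sales      
Tina  | Engineering
Frank | Support    
Zoe   | Sales      
Beth  | NULL       
Rosa  | Sales      


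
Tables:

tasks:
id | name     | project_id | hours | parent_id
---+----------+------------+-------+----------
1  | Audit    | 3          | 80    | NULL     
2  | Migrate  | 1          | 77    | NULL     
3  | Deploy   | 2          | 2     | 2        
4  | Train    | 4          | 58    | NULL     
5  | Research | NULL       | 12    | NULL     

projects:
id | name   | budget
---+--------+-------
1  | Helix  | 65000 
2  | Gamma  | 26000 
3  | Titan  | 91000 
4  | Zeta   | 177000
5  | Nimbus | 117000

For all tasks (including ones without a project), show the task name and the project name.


LEFT JOIN keeps every row from tasks (the left table); where project_id has no match in projects, the project columns become NULL. Walk through each task:
  - task 1 (Audit): project_id=3 -> matches Titan
  - task 2 (Migrate): project_id=1 -> matches Helix
  - task 3 (Deploy): project_id=2 -> matches Gamma
  - task 4 (Train): project_id=4 -> matches Zeta
  - task 5 (Research): project_id=NULL, no match -> kept with NULL
All 5 rows appear; 1 has NULL project.

SQL:
SELECT a.name, b.name AS project
FROM tasks a
LEFT JOIN projects b ON a.project_id = b.id

Result:
name     | project
---------+--------
Audit    | Titan  
Migrate  | Helix  
Deploy   | Gamma  
Train    | Zeta   
Research | NULL   
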